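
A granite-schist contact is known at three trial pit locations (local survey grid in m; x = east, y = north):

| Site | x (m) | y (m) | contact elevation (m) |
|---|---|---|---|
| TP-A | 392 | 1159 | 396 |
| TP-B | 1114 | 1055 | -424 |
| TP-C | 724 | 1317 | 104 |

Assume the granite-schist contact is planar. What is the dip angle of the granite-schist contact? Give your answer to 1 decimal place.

Let the plane be z = a·x + b·y + c.
TP-B−TP-A: 722a − 104b = −820;  TP-C−TP-A: 332a + 158b = −292.
Solving gives a = −1.07620, b = 0.41329.
Gradient magnitude |∇z| = √(a² + b²) = √(1.15821 + 0.17081) = 1.15283.
True dip = arctan(1.15283) = 49.1°, dipping toward ESE (azimuth ≈ 111°).

49.1°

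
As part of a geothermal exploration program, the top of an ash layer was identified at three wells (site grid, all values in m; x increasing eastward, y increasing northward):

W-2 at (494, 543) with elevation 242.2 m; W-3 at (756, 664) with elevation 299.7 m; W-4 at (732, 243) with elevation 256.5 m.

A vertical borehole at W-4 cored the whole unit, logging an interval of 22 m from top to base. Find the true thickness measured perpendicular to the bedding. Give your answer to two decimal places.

Two edge vectors: W-2→W-3 = (262, 121, 57.5), W-2→W-4 = (238, -300, 14.3).
Normal n = (W-2→W-3) × (W-2→W-4) = (18980.3, 9938.4, -107398).
So ∂z/∂x = −n_x/n_z = 0.17673 and ∂z/∂y = −n_y/n_z = 0.09254.
|∇z| = √(a²+b²) = 0.19949, so dip δ = arctan(0.19949) = 11.28°.
True thickness = vertical thickness × cos δ = 22 × cos 11.28° = 21.57 m.

21.57 m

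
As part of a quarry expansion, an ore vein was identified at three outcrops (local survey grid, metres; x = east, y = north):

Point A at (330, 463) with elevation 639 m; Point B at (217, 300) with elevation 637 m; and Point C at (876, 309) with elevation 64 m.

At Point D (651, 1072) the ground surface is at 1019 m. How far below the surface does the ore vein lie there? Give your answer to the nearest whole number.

284 m

Let the plane be z = a·x + b·y + c.
Point B−Point A: −113a − 163b = −2;  Point C−Point A: 546a − 154b = −575.
Solving gives a = −0.87798, b = 0.62093.
Then c = 639 − a·330 − b·463 = 641.24.
At (651, 1072): z_contact = −571.6 + 665.6 + 641.24 = 735.3 m.
Depth below ground = 1019 − 735.3 = 284 m.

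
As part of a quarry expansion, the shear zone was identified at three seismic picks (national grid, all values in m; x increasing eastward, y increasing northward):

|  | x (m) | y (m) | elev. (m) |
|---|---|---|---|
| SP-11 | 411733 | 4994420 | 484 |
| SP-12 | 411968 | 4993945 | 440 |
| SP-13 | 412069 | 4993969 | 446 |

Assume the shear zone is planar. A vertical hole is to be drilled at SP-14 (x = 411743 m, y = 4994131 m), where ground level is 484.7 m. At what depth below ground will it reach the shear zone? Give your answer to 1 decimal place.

Two edge vectors: SP-11→SP-12 = (235, -475, -44), SP-11→SP-13 = (336, -451, -38).
Normal n = (SP-11→SP-12) × (SP-11→SP-13) = (-1794, -5854, 53615).
So ∂z/∂x = −n_x/n_z = 0.033460785 and ∂z/∂y = −n_y/n_z = 0.109185862.
Intercept c from SP-11: 484 − 13776.91 − 545320.05 = −558612.96.
At (411743, 4994131): z_contact = 13777.24 + 545288.50 − 558612.96 = 452.78 m.
Depth below ground = 484.7 − 452.78 = 31.9 m.

31.9 m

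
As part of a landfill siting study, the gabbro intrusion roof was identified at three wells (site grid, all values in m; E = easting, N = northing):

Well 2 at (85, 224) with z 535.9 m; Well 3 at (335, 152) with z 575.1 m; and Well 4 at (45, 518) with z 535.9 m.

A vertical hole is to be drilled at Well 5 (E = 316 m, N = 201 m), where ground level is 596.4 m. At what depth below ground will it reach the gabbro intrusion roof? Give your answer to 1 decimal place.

Two edge vectors: Well 2→Well 3 = (250, -72, 39.2), Well 2→Well 4 = (-40, 294, 0).
Normal n = (Well 2→Well 3) × (Well 2→Well 4) = (-11524.8, -1568, 70620).
So ∂z/∂E = −n_x/n_z = 0.16319 and ∂z/∂N = −n_y/n_z = 0.02220.
Intercept c from Well 2: 535.9 − 13.87 − 4.97 = 517.05.
At (316, 201): z_contact = 51.57 + 4.46 + 517.05 = 573.09 m.
Depth below ground = 596.4 − 573.09 = 23.3 m.

23.3 m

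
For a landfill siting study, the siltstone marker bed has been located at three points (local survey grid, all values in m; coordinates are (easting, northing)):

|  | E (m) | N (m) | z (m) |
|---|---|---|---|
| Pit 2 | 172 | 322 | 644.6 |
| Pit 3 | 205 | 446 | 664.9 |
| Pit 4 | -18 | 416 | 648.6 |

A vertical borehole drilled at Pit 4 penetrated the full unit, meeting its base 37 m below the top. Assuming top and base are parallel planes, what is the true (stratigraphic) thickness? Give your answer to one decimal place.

36.5 m

Two edge vectors: Pit 2→Pit 3 = (33, 124, 20.3), Pit 2→Pit 4 = (-190, 94, 4).
Normal n = (Pit 2→Pit 3) × (Pit 2→Pit 4) = (-1412.2, -3989, 26662).
So ∂z/∂E = −n_x/n_z = 0.05297 and ∂z/∂N = −n_y/n_z = 0.14961.
|∇z| = √(a²+b²) = 0.15871, so dip δ = arctan(0.15871) = 9.02°.
True thickness = vertical thickness × cos δ = 37 × cos 9.02° = 36.5 m.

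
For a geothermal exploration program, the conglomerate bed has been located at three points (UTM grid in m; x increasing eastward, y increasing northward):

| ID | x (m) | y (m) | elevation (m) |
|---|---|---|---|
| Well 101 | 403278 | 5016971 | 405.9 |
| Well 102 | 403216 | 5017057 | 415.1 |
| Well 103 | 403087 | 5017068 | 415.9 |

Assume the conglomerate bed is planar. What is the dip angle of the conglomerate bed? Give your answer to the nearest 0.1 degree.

Let the plane be z = a·x + b·y + c.
Well 102−Well 101: −62a + 86b = 9.2;  Well 103−Well 101: −191a + 97b = 10.
Solving gives a = 0.00311, b = 0.10922.
Gradient magnitude |∇z| = √(a² + b²) = √(0.00001 + 0.01193) = 0.10926.
True dip = arctan(0.10926) = 6.2°, dipping toward S (azimuth ≈ 182°).

6.2°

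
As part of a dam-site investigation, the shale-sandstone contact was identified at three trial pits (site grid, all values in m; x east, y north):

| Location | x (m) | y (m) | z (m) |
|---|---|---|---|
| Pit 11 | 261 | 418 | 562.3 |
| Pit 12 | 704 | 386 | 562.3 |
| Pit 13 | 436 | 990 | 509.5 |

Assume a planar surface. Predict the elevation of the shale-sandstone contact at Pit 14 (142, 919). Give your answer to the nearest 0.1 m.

Two edge vectors: Pit 11→Pit 12 = (443, -32, 0), Pit 11→Pit 13 = (175, 572, -52.8).
Normal n = (Pit 11→Pit 12) × (Pit 11→Pit 13) = (1689.6, 23390.4, 258996).
So ∂z/∂x = −n_x/n_z = −0.00652 and ∂z/∂y = −n_y/n_z = −0.09031.
Intercept c from Pit 11: 562.3 + 1.70 + 37.75 = 601.75.
At (142, 919): z = −0.9 − 83.0 + 601.75 = 517.8 m.

517.8 m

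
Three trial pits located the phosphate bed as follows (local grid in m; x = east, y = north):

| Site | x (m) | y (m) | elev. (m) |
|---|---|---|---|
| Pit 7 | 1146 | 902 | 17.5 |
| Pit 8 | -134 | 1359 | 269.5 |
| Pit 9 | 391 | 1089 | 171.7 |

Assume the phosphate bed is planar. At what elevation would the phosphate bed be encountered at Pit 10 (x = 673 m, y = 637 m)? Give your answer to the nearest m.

140 m

Let the plane be z = a·x + b·y + c.
Pit 8−Pit 7: −1280a + 457b = 252;  Pit 9−Pit 7: −755a + 187b = 154.2.
Solving gives a = −0.22092, b = −0.06734.
Then c = 17.5 − a·1146 − b·902 = 331.41.
At (673, 637): z = −148.7 − 42.9 + 331.41 = 139.8 m.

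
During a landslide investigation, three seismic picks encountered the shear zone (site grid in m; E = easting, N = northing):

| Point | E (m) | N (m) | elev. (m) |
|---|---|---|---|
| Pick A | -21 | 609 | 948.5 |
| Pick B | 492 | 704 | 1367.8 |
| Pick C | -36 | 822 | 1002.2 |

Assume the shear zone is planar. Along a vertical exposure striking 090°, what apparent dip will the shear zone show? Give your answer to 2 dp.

37.26°

Two edge vectors: Pick A→Pick B = (513, 95, 419.3), Pick A→Pick C = (-15, 213, 53.7).
Normal n = (Pick A→Pick B) × (Pick A→Pick C) = (-84209.4, -33837.6, 110694).
So ∂z/∂E = −n_x/n_z = 0.76074 and ∂z/∂N = −n_y/n_z = 0.30569.
Unit vector along 090° is (sin 90°, cos 90°) = (1.0000, 0.0000).
Slope in that direction = a·(1.0000) + b·(0.0000) = 0.76074.
Apparent dip = arctan|0.76074| = 37.26° (true dip is 39.3°, so apparent ≤ true as expected).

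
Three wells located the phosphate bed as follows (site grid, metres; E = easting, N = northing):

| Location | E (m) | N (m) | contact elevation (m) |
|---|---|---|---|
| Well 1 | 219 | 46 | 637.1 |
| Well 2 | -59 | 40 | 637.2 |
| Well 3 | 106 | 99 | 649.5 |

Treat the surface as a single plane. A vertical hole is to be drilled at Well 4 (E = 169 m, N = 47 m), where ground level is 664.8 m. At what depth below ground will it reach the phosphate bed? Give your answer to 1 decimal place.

Let the plane be z = a·E + b·N + c.
Well 2−Well 1: −278a − 6b = 0.1;  Well 3−Well 1: −113a + 53b = 12.4.
Solving gives a = −0.00517, b = 0.22294.
Then c = 637.1 − a·219 − b·46 = 627.98.
At (169, 47): z_contact = −0.87 + 10.48 + 627.98 = 637.58 m.
Depth below ground = 664.8 − 637.58 = 27.2 m.

27.2 m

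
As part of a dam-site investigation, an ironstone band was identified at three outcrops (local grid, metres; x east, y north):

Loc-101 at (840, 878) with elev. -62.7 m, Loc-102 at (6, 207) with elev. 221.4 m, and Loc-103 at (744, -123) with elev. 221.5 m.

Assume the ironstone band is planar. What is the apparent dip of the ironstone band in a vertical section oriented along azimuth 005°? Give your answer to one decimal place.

15.7°

Two edge vectors: Loc-101→Loc-102 = (-834, -671, 284.1), Loc-101→Loc-103 = (-96, -1001, 284.2).
Normal n = (Loc-101→Loc-102) × (Loc-101→Loc-103) = (93685.9, 209749.2, 770418).
So ∂z/∂x = −n_x/n_z = −0.12160 and ∂z/∂y = −n_y/n_z = −0.27225.
Unit vector along 005° is (sin 5°, cos 5°) = (0.0872, 0.9962).
Slope in that direction = a·(0.0872) + b·(0.9962) = −0.28182.
Apparent dip = arctan|0.28182| = 15.7° (true dip is 16.6°, so apparent ≤ true as expected).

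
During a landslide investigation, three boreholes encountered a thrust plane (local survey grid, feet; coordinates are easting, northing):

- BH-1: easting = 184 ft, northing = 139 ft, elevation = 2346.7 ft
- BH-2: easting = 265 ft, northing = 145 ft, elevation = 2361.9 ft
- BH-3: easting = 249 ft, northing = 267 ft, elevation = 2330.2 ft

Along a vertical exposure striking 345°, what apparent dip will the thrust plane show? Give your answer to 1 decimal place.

Two edge vectors: BH-1→BH-2 = (81, 6, 15.2), BH-1→BH-3 = (65, 128, -16.5).
Normal n = (BH-1→BH-2) × (BH-1→BH-3) = (-2044.6, 2324.5, 9978).
So ∂z/∂easting = −n_x/n_z = 0.20491 and ∂z/∂northing = −n_y/n_z = −0.23296.
Unit vector along 345° is (sin 345°, cos 345°) = (-0.2588, 0.9659).
Slope in that direction = a·(-0.2588) + b·(0.9659) = −0.27806.
Apparent dip = arctan|0.27806| = 15.5° (true dip is 17.2°, so apparent ≤ true as expected).

15.5°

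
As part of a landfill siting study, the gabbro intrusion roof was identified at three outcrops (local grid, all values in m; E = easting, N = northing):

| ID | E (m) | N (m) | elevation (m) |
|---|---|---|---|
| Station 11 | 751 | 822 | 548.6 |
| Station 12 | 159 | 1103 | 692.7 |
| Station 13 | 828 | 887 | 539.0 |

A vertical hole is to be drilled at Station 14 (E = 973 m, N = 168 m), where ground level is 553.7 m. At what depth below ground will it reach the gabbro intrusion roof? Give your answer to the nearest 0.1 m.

Two edge vectors: Station 11→Station 12 = (-592, 281, 144.1), Station 11→Station 13 = (77, 65, -9.6).
Normal n = (Station 11→Station 12) × (Station 11→Station 13) = (-12064.1, 5412.5, -60117).
So ∂z/∂E = −n_x/n_z = −0.200677 and ∂z/∂N = −n_y/n_z = 0.090033.
Intercept c from Station 11: 548.6 + 150.71 − 74.01 = 625.30.
At (973, 168): z_contact = −195.26 + 15.13 + 625.30 = 445.17 m.
Depth below ground = 553.7 − 445.17 = 108.5 m.

108.5 m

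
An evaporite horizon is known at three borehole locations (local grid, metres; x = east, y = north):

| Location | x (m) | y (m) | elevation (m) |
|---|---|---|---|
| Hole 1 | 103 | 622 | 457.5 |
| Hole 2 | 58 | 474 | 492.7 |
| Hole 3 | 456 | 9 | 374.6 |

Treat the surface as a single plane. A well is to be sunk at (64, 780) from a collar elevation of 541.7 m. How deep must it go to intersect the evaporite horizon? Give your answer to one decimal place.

Two edge vectors: Hole 1→Hole 2 = (-45, -148, 35.2), Hole 1→Hole 3 = (353, -613, -82.9).
Normal n = (Hole 1→Hole 2) × (Hole 1→Hole 3) = (33846.8, 8695.1, 79829).
So ∂z/∂x = −n_x/n_z = −0.42399 and ∂z/∂y = −n_y/n_z = −0.10892.
Intercept c from Hole 1: 457.5 + 43.67 + 67.75 = 568.92.
At (64, 780): z_contact = −27.14 − 84.96 + 568.92 = 456.83 m.
Depth below ground = 541.7 − 456.83 = 84.9 m.

84.9 m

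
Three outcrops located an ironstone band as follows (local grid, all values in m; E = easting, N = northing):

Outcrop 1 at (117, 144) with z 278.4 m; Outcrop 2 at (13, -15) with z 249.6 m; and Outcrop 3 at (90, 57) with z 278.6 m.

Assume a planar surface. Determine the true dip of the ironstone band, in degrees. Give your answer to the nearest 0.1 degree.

29.2°

Two edge vectors: Outcrop 1→Outcrop 2 = (-104, -159, -28.8), Outcrop 1→Outcrop 3 = (-27, -87, 0.2).
Normal n = (Outcrop 1→Outcrop 2) × (Outcrop 1→Outcrop 3) = (-2537.4, 798.4, 4755).
So ∂z/∂E = −n_x/n_z = 0.53363 and ∂z/∂N = −n_y/n_z = −0.16791.
Gradient magnitude |∇z| = √(a² + b²) = √(0.28476 + 0.02819) = 0.55942.
True dip = arctan(0.55942) = 29.2°, dipping toward WNW (azimuth ≈ 287°).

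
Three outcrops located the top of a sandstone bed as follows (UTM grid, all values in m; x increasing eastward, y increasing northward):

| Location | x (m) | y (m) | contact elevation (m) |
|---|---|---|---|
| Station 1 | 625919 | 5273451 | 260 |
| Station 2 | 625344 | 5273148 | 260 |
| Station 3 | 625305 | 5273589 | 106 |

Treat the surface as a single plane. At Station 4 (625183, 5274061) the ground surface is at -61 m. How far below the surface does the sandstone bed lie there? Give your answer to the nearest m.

12 m

Let the plane be z = a·x + b·y + c.
Station 2−Station 1: −575a − 303b = 0;  Station 3−Station 1: −614a + 138b = −154.
Solving gives a = 0.17582293, b = −0.33365738.
Then c = 260 − a·625919 − b·5273451 = 1649734.94.
At (625183, 5274061): z_contact = 109921.5 − 1759729.4 + 1649734.94 = -72.9 m.
Depth below ground = -61 − (-72.9) = 12 m.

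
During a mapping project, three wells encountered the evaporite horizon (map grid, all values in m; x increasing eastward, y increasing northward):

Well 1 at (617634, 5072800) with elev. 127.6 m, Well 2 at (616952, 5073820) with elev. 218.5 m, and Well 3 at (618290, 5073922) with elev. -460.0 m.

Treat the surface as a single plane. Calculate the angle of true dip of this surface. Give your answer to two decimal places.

28.53°

Two edge vectors: Well 1→Well 2 = (-682, 1020, 90.9), Well 1→Well 3 = (656, 1122, -587.6).
Normal n = (Well 1→Well 2) × (Well 1→Well 3) = (-701341.8, -341112.8, -1434324).
So ∂z/∂x = −n_x/n_z = −0.48897 and ∂z/∂y = −n_y/n_z = −0.23782.
Gradient magnitude |∇z| = √(a² + b²) = √(0.23909 + 0.05656) = 0.54374.
True dip = arctan(0.54374) = 28.53°, dipping toward ENE (azimuth ≈ 064°).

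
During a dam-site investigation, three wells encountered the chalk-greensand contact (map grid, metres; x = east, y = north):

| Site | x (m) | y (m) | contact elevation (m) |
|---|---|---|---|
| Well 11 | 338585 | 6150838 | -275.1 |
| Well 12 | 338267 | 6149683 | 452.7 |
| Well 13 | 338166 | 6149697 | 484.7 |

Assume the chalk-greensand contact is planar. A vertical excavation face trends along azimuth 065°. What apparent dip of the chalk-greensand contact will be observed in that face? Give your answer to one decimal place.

29.8°

Two edge vectors: Well 11→Well 12 = (-318, -1155, 727.8), Well 11→Well 13 = (-419, -1141, 759.8).
Normal n = (Well 11→Well 12) × (Well 11→Well 13) = (-47149.2, -63331.8, -121107).
So ∂z/∂x = −n_x/n_z = −0.38932 and ∂z/∂y = −n_y/n_z = −0.52294.
Unit vector along 065° is (sin 65°, cos 65°) = (0.9063, 0.4226).
Slope in that direction = a·(0.9063) + b·(0.4226) = −0.57385.
Apparent dip = arctan|0.57385| = 29.8° (true dip is 33.1°, so apparent ≤ true as expected).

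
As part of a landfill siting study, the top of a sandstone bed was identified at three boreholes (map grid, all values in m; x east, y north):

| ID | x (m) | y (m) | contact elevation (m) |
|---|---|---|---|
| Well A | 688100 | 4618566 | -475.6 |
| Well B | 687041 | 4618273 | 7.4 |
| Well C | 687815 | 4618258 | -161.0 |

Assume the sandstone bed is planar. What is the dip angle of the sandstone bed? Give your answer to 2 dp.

Let the plane be z = a·x + b·y + c.
Well B−Well A: −1059a − 293b = 483;  Well C−Well A: −285a − 308b = 314.6.
Solving gives a = −0.23318, b = −0.80566.
Gradient magnitude |∇z| = √(a² + b²) = √(0.05438 + 0.64908) = 0.83872.
True dip = arctan(0.83872) = 39.99°, dipping toward NNE (azimuth ≈ 016°).

39.99°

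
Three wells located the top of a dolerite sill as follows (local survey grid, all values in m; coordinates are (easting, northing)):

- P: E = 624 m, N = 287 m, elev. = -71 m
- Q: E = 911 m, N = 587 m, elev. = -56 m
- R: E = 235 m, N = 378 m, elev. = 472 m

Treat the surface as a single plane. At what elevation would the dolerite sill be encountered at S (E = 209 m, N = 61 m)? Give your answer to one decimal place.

Let the plane be z = a·E + b·N + c.
Q−P: 287a + 300b = 15;  R−P: −389a + 91b = 543.
Solving gives a = −1.13106, b = 1.13205.
Then c = -71 − a·624 − b·287 = 309.88.
At (209, 61): z = −236.4 + 69.1 + 309.88 = 142.5 m.

142.5 m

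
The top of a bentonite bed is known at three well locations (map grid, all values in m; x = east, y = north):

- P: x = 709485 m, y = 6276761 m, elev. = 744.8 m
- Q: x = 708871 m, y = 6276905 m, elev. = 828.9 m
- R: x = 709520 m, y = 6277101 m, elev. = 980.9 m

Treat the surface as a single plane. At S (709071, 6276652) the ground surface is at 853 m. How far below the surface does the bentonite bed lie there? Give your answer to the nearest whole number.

194 m

Let the plane be z = a·x + b·y + c.
Q−P: −614a + 144b = 84.1;  R−P: 35a + 340b = 236.1.
Solving gives a = 0.02527783, b = 0.69180964.
Then c = 744.8 − a·709485 − b·6276761 = −4359513.18.
At (709071, 6276652): z_contact = 17923.8 + 4342248.3 − 4359513.18 = 658.9 m.
Depth below ground = 853 − 658.9 = 194 m.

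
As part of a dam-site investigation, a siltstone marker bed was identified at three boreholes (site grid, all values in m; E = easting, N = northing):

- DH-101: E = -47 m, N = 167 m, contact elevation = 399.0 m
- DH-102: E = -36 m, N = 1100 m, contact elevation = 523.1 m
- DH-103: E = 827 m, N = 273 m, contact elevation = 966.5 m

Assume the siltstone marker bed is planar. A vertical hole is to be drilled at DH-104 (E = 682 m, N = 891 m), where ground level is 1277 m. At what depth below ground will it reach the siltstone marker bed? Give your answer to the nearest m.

Let the plane be z = a·E + b·N + c.
DH-102−DH-101: 11a + 933b = 124.1;  DH-103−DH-101: 874a + 106b = 567.5.
Solving gives a = 0.63409, b = 0.12554.
Then c = 399 − a·-47 − b·167 = 407.84.
At (682, 891): z_contact = 432.4 + 111.9 + 407.84 = 952.1 m.
Depth below ground = 1277 − 952.1 = 325 m.

325 m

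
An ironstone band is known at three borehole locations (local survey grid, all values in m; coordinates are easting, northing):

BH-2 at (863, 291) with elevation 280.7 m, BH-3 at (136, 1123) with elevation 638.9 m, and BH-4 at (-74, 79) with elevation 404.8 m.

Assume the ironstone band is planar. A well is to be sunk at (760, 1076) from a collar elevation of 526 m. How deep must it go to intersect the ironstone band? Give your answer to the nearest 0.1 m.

Two edge vectors: BH-2→BH-3 = (-727, 832, 358.2), BH-2→BH-4 = (-937, -212, 124.1).
Normal n = (BH-2→BH-3) × (BH-2→BH-4) = (179189.6, -245412.7, 933708).
So ∂z/∂easting = −n_x/n_z = −0.191912 and ∂z/∂northing = −n_y/n_z = 0.262837.
Intercept c from BH-2: 280.7 + 165.62 − 76.49 = 369.83.
At (760, 1076): z_contact = −145.85 + 282.81 + 369.83 = 506.79 m.
Depth below ground = 526 − 506.79 = 19.2 m.

19.2 m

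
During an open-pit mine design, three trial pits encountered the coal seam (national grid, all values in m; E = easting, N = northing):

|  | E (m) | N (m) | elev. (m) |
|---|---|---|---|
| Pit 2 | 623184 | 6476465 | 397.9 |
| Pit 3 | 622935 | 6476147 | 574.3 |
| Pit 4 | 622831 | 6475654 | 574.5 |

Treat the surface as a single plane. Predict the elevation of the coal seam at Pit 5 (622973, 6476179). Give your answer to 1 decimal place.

Two edge vectors: Pit 2→Pit 3 = (-249, -318, 176.4), Pit 2→Pit 4 = (-353, -811, 176.6).
Normal n = (Pit 2→Pit 3) × (Pit 2→Pit 4) = (86901.6, -18295.8, 89685).
So ∂z/∂E = −n_x/n_z = −0.968964710 and ∂z/∂N = −n_y/n_z = 0.204000669.
Intercept c from Pit 2: 397.9 + 603843.30 − 1321203.19 = −716961.99.
At (622973, 6476179): z = −603638.9 + 1321144.8 − 716961.99 = 544.0 m.

544.0 m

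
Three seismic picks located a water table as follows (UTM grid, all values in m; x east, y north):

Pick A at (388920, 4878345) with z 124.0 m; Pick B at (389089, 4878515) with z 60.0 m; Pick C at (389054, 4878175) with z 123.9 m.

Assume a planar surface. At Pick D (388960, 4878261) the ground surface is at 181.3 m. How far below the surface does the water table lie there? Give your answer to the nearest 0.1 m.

51.8 m

Two edge vectors: Pick A→Pick B = (169, 170, -64), Pick A→Pick C = (134, -170, -0.1).
Normal n = (Pick A→Pick B) × (Pick A→Pick C) = (-10897, -8559.1, -51510).
So ∂z/∂x = −n_x/n_z = −0.211551155 and ∂z/∂y = −n_y/n_z = −0.166163852.
Intercept c from Pick A: 124 + 82276.48 + 810604.60 = 893005.07.
At (388960, 4878261): z_contact = −82284.94 − 810590.64 + 893005.07 = 129.50 m.
Depth below ground = 181.3 − 129.50 = 51.8 m.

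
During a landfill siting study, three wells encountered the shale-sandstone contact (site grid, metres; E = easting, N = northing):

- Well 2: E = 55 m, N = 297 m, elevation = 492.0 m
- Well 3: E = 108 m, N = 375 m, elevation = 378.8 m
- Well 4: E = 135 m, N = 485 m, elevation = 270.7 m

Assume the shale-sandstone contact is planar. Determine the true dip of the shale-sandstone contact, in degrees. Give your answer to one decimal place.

Let the plane be z = a·E + b·N + c.
Well 3−Well 2: 53a + 78b = −113.2;  Well 4−Well 2: 80a + 188b = −221.3.
Solving gives a = −1.07954, b = −0.71775.
Gradient magnitude |∇z| = √(a² + b²) = √(1.16540 + 0.51516) = 1.29637.
True dip = arctan(1.29637) = 52.4°, dipping toward ENE (azimuth ≈ 056°).

52.4°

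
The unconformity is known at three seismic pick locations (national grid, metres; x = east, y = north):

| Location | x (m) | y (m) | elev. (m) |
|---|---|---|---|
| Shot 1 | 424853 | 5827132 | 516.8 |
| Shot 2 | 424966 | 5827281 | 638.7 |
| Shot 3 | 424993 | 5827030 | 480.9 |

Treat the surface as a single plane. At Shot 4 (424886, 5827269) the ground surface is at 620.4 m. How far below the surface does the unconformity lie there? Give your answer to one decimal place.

Two edge vectors: Shot 1→Shot 2 = (113, 149, 121.9), Shot 1→Shot 3 = (140, -102, -35.9).
Normal n = (Shot 1→Shot 2) × (Shot 1→Shot 3) = (7084.7, 21122.7, -32386).
So ∂z/∂x = −n_x/n_z = 0.218758105 and ∂z/∂y = −n_y/n_z = 0.652217007.
Intercept c from Shot 1: 516.8 − 92940.04 − 3800554.59 = −3892977.83.
At (424886, 5827269): z_contact = 92947.26 + 3800643.95 − 3892977.83 = 613.37 m.
Depth below ground = 620.4 − 613.37 = 7.0 m.

7.0 m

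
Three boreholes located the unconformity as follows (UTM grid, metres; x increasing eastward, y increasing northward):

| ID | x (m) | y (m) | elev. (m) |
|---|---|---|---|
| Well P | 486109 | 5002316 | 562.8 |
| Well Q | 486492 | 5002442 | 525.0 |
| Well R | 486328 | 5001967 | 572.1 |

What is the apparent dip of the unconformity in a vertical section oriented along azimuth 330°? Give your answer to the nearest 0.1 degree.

1.5°

Let the plane be z = a·x + b·y + c.
Well Q−Well P: 383a + 126b = −37.8;  Well R−Well P: 219a − 349b = 9.3.
Solving gives a = −0.07454, b = −0.07342.
Unit vector along 330° is (sin 330°, cos 330°) = (-0.5000, 0.8660).
Slope in that direction = a·(-0.5000) + b·(0.8660) = −0.02632.
Apparent dip = arctan|0.02632| = 1.5° (true dip is 6.0°, so apparent ≤ true as expected).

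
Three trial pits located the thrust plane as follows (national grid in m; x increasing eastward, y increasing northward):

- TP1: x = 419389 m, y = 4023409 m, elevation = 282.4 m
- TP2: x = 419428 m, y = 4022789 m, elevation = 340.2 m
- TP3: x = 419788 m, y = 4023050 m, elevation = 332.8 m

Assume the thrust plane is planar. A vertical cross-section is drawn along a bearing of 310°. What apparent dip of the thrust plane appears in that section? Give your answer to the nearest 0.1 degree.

5.3°

Two edge vectors: TP1→TP2 = (39, -620, 57.8), TP1→TP3 = (399, -359, 50.4).
Normal n = (TP1→TP2) × (TP1→TP3) = (-10497.8, 21096.6, 233379).
So ∂z/∂x = −n_x/n_z = 0.04498 and ∂z/∂y = −n_y/n_z = −0.09040.
Unit vector along 310° is (sin 310°, cos 310°) = (-0.7660, 0.6428).
Slope in that direction = a·(-0.7660) + b·(0.6428) = −0.09256.
Apparent dip = arctan|0.09256| = 5.3° (true dip is 5.8°, so apparent ≤ true as expected).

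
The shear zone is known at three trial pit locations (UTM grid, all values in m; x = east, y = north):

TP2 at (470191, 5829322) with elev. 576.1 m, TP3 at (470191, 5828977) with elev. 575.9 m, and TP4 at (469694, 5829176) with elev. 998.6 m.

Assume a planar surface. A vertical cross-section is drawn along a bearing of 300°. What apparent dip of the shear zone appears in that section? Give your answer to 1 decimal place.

36.4°

Let the plane be z = a·x + b·y + c.
TP3−TP2: 0a − 345b = −0.2;  TP4−TP2: −497a − 146b = 422.5.
Solving gives a = −0.85027, b = 0.00058.
Unit vector along 300° is (sin 300°, cos 300°) = (-0.8660, 0.5000).
Slope in that direction = a·(-0.8660) + b·(0.5000) = 0.73665.
Apparent dip = arctan|0.73665| = 36.4° (true dip is 40.4°, so apparent ≤ true as expected).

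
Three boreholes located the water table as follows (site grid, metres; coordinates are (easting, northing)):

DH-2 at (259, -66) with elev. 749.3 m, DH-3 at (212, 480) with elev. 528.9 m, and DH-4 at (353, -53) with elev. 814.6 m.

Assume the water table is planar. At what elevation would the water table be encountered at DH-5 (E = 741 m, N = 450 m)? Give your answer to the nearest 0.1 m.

931.4 m

Let the plane be z = a·E + b·N + c.
DH-3−DH-2: −47a + 546b = −220.4;  DH-4−DH-2: 94a + 13b = 65.3.
Solving gives a = 0.74168, b = −0.33982.
Then c = 749.3 − a·259 − b·-66 = 534.78.
At (741, 450): z = 549.6 − 152.9 + 534.78 = 931.4 m.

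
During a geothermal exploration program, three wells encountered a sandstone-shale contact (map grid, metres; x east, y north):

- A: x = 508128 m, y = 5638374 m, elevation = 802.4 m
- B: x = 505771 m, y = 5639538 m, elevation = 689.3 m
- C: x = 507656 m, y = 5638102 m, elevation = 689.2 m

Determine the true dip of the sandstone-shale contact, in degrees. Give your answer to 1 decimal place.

Let the plane be z = a·x + b·y + c.
B−A: −2357a + 1164b = −113.1;  C−A: −472a − 272b = −113.2.
Solving gives a = 0.13652, b = 0.17928.
Gradient magnitude |∇z| = √(a² + b²) = √(0.01864 + 0.03214) = 0.22534.
True dip = arctan(0.22534) = 12.7°, dipping toward SW (azimuth ≈ 217°).

12.7°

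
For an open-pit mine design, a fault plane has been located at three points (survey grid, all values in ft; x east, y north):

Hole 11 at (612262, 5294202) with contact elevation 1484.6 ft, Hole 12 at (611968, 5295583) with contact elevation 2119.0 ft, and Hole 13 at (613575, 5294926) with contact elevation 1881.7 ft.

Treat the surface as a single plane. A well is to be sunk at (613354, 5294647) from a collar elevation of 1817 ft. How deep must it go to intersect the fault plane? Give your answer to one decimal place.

Two edge vectors: Hole 11→Hole 12 = (-294, 1381, 634.4), Hole 11→Hole 13 = (1313, 724, 397.1).
Normal n = (Hole 11→Hole 12) × (Hole 11→Hole 13) = (89089.5, 949714.6, -2026109).
So ∂z/∂x = −n_x/n_z = 0.043970734 and ∂z/∂y = −n_y/n_z = 0.468738158.
Intercept c from Hole 11: 1484.6 − 26921.61 − 2481594.49 = −2507031.50.
At (613354, 5294647): z_contact = 26969.63 + 2481803.08 − 2507031.50 = 1741.20 ft.
Depth below ground = 1817 − 1741.20 = 75.8 ft.

75.8 ft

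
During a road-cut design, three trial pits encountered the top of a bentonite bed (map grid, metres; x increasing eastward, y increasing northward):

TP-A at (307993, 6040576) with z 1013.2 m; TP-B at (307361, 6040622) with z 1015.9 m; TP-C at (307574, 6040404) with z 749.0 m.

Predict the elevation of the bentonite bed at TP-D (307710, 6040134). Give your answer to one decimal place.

406.8 m

Two edge vectors: TP-A→TP-B = (-632, 46, 2.7), TP-A→TP-C = (-419, -172, -264.2).
Normal n = (TP-A→TP-B) × (TP-A→TP-C) = (-11688.8, -168105.7, 127978).
So ∂z/∂x = −n_x/n_z = 0.091334448 and ∂z/∂y = −n_y/n_z = 1.313551548.
Intercept c from TP-A: 1013.2 − 28130.37 − 7934607.96 = −7961725.13.
At (307710, 6040134): z = 28104.5 + 7934027.4 − 7961725.13 = 406.8 m.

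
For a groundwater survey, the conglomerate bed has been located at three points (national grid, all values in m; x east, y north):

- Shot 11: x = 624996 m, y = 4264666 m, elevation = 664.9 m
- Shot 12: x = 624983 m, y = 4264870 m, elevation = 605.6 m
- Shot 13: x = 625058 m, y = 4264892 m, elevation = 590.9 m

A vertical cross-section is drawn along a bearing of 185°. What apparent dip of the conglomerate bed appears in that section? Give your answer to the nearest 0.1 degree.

17.0°

Two edge vectors: Shot 11→Shot 12 = (-13, 204, -59.3), Shot 11→Shot 13 = (62, 226, -74).
Normal n = (Shot 11→Shot 12) × (Shot 11→Shot 13) = (-1694.2, -4638.6, -15586).
So ∂z/∂x = −n_x/n_z = −0.10870 and ∂z/∂y = −n_y/n_z = −0.29761.
Unit vector along 185° is (sin 185°, cos 185°) = (-0.0872, -0.9962).
Slope in that direction = a·(-0.0872) + b·(-0.9962) = 0.30595.
Apparent dip = arctan|0.30595| = 17.0° (true dip is 17.6°, so apparent ≤ true as expected).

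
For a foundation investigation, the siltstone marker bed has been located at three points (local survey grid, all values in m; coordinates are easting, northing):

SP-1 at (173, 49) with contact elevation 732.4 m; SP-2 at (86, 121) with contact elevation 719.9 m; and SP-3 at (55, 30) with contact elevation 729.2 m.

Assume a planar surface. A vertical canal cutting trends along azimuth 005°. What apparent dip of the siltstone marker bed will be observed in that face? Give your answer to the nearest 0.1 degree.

Two edge vectors: SP-1→SP-2 = (-87, 72, -12.5), SP-1→SP-3 = (-118, -19, -3.2).
Normal n = (SP-1→SP-2) × (SP-1→SP-3) = (-467.9, 1196.6, 10149).
So ∂z/∂easting = −n_x/n_z = 0.04610 and ∂z/∂northing = −n_y/n_z = −0.11790.
Unit vector along 005° is (sin 5°, cos 5°) = (0.0872, 0.9962).
Slope in that direction = a·(0.0872) + b·(0.9962) = −0.11344.
Apparent dip = arctan|0.11344| = 6.5° (true dip is 7.2°, so apparent ≤ true as expected).

6.5°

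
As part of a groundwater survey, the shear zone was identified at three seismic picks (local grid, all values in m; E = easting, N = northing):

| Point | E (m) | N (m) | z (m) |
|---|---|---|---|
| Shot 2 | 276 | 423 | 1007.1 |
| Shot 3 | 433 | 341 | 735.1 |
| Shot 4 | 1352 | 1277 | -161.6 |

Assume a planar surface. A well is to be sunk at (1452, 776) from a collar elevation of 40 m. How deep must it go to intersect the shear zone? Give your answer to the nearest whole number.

595 m

Let the plane be z = a·E + b·N + c.
Shot 3−Shot 2: 157a − 82b = −272;  Shot 4−Shot 2: 1076a + 854b = −1168.7.
Solving gives a = −1.47596, b = 0.49114.
Then c = 1007.1 − a·276 − b·423 = 1206.71.
At (1452, 776): z_contact = −2143.1 + 381.1 + 1206.71 = -555.3 m.
Depth below ground = 40 − (-555.3) = 595 m.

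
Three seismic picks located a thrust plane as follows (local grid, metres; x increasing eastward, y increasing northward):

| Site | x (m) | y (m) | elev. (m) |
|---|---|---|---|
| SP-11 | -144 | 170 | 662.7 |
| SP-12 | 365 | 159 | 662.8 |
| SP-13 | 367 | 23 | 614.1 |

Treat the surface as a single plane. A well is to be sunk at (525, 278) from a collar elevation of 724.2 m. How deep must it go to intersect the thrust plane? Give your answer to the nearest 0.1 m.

Let the plane be z = a·x + b·y + c.
SP-12−SP-11: 509a − 11b = 0.1;  SP-13−SP-11: 511a − 147b = −48.6.
Solving gives a = 0.00794, b = 0.35820.
Then c = 662.7 − a·-144 − b·170 = 602.95.
At (525, 278): z_contact = 4.17 + 99.58 + 602.95 = 706.70 m.
Depth below ground = 724.2 − 706.70 = 17.5 m.

17.5 m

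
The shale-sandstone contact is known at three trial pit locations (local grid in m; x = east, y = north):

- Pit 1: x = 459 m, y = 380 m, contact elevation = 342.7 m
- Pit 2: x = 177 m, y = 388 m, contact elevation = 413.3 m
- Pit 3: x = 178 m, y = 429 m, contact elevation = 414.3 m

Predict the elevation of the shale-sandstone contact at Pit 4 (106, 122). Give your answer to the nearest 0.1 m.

422.9 m

Two edge vectors: Pit 1→Pit 2 = (-282, 8, 70.6), Pit 1→Pit 3 = (-281, 49, 71.6).
Normal n = (Pit 1→Pit 2) × (Pit 1→Pit 3) = (-2886.6, 352.6, -11570).
So ∂z/∂x = −n_x/n_z = −0.24949 and ∂z/∂y = −n_y/n_z = 0.03048.
Intercept c from Pit 1: 342.7 + 114.52 − 11.58 = 445.64.
At (106, 122): z = −26.4 + 3.7 + 445.64 = 422.9 m.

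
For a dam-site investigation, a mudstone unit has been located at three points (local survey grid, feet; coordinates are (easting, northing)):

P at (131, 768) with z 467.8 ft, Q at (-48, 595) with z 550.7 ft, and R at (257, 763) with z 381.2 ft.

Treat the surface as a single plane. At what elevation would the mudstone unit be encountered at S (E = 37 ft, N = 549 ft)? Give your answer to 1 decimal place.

Let the plane be z = a·E + b·N + c.
Q−P: −179a − 173b = 82.9;  R−P: 126a − 5b = −86.6.
Solving gives a = −0.67846, b = 0.22280.
Then c = 467.8 − a·131 − b·768 = 385.57.
At (37, 549): z = −25.1 + 122.3 + 385.57 = 482.8 ft.

482.8 ft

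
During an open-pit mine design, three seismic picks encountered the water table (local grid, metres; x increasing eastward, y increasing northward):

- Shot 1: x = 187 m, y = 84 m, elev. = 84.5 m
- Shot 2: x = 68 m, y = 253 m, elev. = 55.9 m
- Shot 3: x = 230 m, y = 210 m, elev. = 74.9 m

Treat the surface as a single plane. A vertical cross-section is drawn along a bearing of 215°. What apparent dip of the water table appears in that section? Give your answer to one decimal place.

2.1°

Two edge vectors: Shot 1→Shot 2 = (-119, 169, -28.6), Shot 1→Shot 3 = (43, 126, -9.6).
Normal n = (Shot 1→Shot 2) × (Shot 1→Shot 3) = (1981.2, -2372.2, -22261).
So ∂z/∂x = −n_x/n_z = 0.08900 and ∂z/∂y = −n_y/n_z = −0.10656.
Unit vector along 215° is (sin 215°, cos 215°) = (-0.5736, -0.8192).
Slope in that direction = a·(-0.5736) + b·(-0.8192) = 0.03624.
Apparent dip = arctan|0.03624| = 2.1° (true dip is 7.9°, so apparent ≤ true as expected).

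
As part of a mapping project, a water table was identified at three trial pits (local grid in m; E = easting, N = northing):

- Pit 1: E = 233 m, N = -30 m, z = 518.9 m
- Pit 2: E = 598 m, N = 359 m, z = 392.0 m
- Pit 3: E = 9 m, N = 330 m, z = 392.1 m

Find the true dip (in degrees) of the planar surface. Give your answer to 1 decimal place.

18.9°

Two edge vectors: Pit 1→Pit 2 = (365, 389, -126.9), Pit 1→Pit 3 = (-224, 360, -126.8).
Normal n = (Pit 1→Pit 2) × (Pit 1→Pit 3) = (-3641.2, 74707.6, 218536).
So ∂z/∂E = −n_x/n_z = 0.01666 and ∂z/∂N = −n_y/n_z = −0.34185.
Gradient magnitude |∇z| = √(a² + b²) = √(0.00028 + 0.11686) = 0.34226.
True dip = arctan(0.34226) = 18.9°, dipping toward N (azimuth ≈ 357°).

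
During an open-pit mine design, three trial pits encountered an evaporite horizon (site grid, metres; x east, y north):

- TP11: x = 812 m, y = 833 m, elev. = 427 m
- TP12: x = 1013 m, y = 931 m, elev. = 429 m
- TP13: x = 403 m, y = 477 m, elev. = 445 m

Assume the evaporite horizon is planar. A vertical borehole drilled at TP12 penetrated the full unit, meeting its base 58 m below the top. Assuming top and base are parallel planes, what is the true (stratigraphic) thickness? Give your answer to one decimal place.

Let the plane be z = a·x + b·y + c.
TP12−TP11: 201a + 98b = 2;  TP13−TP11: −409a − 356b = 18.
Solving gives a = 0.07867, b = −0.14094.
|∇z| = √(a²+b²) = 0.16141, so dip δ = arctan(0.16141) = 9.17°.
True thickness = vertical thickness × cos δ = 58 × cos 9.17° = 57.3 m.

57.3 m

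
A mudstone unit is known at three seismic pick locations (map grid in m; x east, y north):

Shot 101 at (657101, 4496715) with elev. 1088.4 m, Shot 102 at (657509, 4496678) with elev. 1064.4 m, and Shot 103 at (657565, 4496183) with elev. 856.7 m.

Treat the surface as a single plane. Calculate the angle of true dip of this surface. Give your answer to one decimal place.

22.7°

Two edge vectors: Shot 101→Shot 102 = (408, -37, -24), Shot 101→Shot 103 = (464, -532, -231.7).
Normal n = (Shot 101→Shot 102) × (Shot 101→Shot 103) = (-4195.1, 83397.6, -199888).
So ∂z/∂x = −n_x/n_z = −0.02099 and ∂z/∂y = −n_y/n_z = 0.41722.
Gradient magnitude |∇z| = √(a² + b²) = √(0.00044 + 0.17407) = 0.41775.
True dip = arctan(0.41775) = 22.7°, dipping toward S (azimuth ≈ 177°).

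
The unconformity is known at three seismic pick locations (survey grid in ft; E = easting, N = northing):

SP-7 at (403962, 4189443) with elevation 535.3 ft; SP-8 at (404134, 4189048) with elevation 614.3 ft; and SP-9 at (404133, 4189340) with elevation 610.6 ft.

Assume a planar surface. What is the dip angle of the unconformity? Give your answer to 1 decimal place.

Two edge vectors: SP-7→SP-8 = (172, -395, 79), SP-7→SP-9 = (171, -103, 75.3).
Normal n = (SP-7→SP-8) × (SP-7→SP-9) = (-21606.5, 557.4, 49829).
So ∂z/∂E = −n_x/n_z = 0.43361 and ∂z/∂N = −n_y/n_z = −0.01119.
Gradient magnitude |∇z| = √(a² + b²) = √(0.18802 + 0.00013) = 0.43376.
True dip = arctan(0.43376) = 23.4°, dipping toward W (azimuth ≈ 271°).

23.4°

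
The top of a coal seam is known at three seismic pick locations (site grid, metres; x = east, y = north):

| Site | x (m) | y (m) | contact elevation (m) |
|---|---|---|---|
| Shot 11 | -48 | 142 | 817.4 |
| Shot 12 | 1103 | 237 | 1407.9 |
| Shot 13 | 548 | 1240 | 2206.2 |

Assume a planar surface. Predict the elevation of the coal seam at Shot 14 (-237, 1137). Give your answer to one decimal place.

Let the plane be z = a·x + b·y + c.
Shot 12−Shot 11: 1151a + 95b = 590.5;  Shot 13−Shot 11: 596a + 1098b = 1388.8.
Solving gives a = 0.427802, b = 1.032632.
Then c = 817.4 − a·-48 − b·142 = 691.30.
At (-237, 1137): z = −101.4 + 1174.1 + 691.30 = 1764.0 m.

1764.0 m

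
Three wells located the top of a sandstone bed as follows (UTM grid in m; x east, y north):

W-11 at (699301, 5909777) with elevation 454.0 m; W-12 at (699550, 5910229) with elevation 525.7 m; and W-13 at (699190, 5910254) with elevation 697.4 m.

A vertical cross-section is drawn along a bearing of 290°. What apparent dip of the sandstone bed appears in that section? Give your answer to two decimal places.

Two edge vectors: W-11→W-12 = (249, 452, 71.7), W-11→W-13 = (-111, 477, 243.4).
Normal n = (W-11→W-12) × (W-11→W-13) = (75815.9, -68565.3, 168945).
So ∂z/∂x = −n_x/n_z = −0.44876 and ∂z/∂y = −n_y/n_z = 0.40584.
Unit vector along 290° is (sin 290°, cos 290°) = (-0.9397, 0.3420).
Slope in that direction = a·(-0.9397) + b·(0.3420) = 0.56050.
Apparent dip = arctan|0.56050| = 29.27° (true dip is 31.2°, so apparent ≤ true as expected).

29.27°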